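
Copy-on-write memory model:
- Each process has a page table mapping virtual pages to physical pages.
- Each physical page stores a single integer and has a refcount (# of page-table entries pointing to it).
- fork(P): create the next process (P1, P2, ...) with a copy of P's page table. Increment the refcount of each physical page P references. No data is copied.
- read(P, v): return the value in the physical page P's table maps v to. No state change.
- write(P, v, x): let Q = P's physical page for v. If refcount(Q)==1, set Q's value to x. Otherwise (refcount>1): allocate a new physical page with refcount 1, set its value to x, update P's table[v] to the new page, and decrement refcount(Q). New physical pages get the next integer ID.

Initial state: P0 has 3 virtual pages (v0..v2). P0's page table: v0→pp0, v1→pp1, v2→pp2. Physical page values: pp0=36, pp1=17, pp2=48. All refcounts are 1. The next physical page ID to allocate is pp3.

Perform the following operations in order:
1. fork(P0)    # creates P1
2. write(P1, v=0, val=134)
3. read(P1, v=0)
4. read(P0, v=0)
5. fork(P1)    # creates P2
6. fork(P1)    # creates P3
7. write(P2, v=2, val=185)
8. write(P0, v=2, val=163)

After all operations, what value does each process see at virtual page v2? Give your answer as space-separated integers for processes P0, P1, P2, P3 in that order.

Op 1: fork(P0) -> P1. 3 ppages; refcounts: pp0:2 pp1:2 pp2:2
Op 2: write(P1, v0, 134). refcount(pp0)=2>1 -> COPY to pp3. 4 ppages; refcounts: pp0:1 pp1:2 pp2:2 pp3:1
Op 3: read(P1, v0) -> 134. No state change.
Op 4: read(P0, v0) -> 36. No state change.
Op 5: fork(P1) -> P2. 4 ppages; refcounts: pp0:1 pp1:3 pp2:3 pp3:2
Op 6: fork(P1) -> P3. 4 ppages; refcounts: pp0:1 pp1:4 pp2:4 pp3:3
Op 7: write(P2, v2, 185). refcount(pp2)=4>1 -> COPY to pp4. 5 ppages; refcounts: pp0:1 pp1:4 pp2:3 pp3:3 pp4:1
Op 8: write(P0, v2, 163). refcount(pp2)=3>1 -> COPY to pp5. 6 ppages; refcounts: pp0:1 pp1:4 pp2:2 pp3:3 pp4:1 pp5:1
P0: v2 -> pp5 = 163
P1: v2 -> pp2 = 48
P2: v2 -> pp4 = 185
P3: v2 -> pp2 = 48

Answer: 163 48 185 48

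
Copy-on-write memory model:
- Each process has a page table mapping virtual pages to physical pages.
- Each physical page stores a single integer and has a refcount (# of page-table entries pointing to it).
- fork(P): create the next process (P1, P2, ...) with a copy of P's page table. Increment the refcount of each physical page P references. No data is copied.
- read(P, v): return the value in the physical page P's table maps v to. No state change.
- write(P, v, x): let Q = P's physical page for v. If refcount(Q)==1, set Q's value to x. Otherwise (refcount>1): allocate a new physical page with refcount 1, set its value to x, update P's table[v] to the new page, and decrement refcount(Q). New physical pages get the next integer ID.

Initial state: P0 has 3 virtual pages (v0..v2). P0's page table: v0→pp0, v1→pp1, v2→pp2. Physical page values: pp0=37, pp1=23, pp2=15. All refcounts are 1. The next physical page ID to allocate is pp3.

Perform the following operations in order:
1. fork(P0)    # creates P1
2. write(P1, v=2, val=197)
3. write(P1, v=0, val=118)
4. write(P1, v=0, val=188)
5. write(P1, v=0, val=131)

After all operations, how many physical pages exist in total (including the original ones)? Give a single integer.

Op 1: fork(P0) -> P1. 3 ppages; refcounts: pp0:2 pp1:2 pp2:2
Op 2: write(P1, v2, 197). refcount(pp2)=2>1 -> COPY to pp3. 4 ppages; refcounts: pp0:2 pp1:2 pp2:1 pp3:1
Op 3: write(P1, v0, 118). refcount(pp0)=2>1 -> COPY to pp4. 5 ppages; refcounts: pp0:1 pp1:2 pp2:1 pp3:1 pp4:1
Op 4: write(P1, v0, 188). refcount(pp4)=1 -> write in place. 5 ppages; refcounts: pp0:1 pp1:2 pp2:1 pp3:1 pp4:1
Op 5: write(P1, v0, 131). refcount(pp4)=1 -> write in place. 5 ppages; refcounts: pp0:1 pp1:2 pp2:1 pp3:1 pp4:1

Answer: 5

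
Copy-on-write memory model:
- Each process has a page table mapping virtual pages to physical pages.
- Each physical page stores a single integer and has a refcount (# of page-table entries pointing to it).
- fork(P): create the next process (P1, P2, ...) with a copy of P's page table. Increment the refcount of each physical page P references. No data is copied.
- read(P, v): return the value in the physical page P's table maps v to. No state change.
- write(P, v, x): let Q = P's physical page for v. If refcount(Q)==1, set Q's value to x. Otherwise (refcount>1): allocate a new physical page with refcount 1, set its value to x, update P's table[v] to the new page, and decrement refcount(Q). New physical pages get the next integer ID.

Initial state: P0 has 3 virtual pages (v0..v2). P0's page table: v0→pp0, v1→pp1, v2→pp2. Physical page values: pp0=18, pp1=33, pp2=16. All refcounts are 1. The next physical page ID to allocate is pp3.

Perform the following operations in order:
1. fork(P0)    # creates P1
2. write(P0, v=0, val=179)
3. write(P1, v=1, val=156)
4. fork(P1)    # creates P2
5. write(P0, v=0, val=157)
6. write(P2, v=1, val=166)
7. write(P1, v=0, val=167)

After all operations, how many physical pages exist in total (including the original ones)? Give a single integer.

Op 1: fork(P0) -> P1. 3 ppages; refcounts: pp0:2 pp1:2 pp2:2
Op 2: write(P0, v0, 179). refcount(pp0)=2>1 -> COPY to pp3. 4 ppages; refcounts: pp0:1 pp1:2 pp2:2 pp3:1
Op 3: write(P1, v1, 156). refcount(pp1)=2>1 -> COPY to pp4. 5 ppages; refcounts: pp0:1 pp1:1 pp2:2 pp3:1 pp4:1
Op 4: fork(P1) -> P2. 5 ppages; refcounts: pp0:2 pp1:1 pp2:3 pp3:1 pp4:2
Op 5: write(P0, v0, 157). refcount(pp3)=1 -> write in place. 5 ppages; refcounts: pp0:2 pp1:1 pp2:3 pp3:1 pp4:2
Op 6: write(P2, v1, 166). refcount(pp4)=2>1 -> COPY to pp5. 6 ppages; refcounts: pp0:2 pp1:1 pp2:3 pp3:1 pp4:1 pp5:1
Op 7: write(P1, v0, 167). refcount(pp0)=2>1 -> COPY to pp6. 7 ppages; refcounts: pp0:1 pp1:1 pp2:3 pp3:1 pp4:1 pp5:1 pp6:1

Answer: 7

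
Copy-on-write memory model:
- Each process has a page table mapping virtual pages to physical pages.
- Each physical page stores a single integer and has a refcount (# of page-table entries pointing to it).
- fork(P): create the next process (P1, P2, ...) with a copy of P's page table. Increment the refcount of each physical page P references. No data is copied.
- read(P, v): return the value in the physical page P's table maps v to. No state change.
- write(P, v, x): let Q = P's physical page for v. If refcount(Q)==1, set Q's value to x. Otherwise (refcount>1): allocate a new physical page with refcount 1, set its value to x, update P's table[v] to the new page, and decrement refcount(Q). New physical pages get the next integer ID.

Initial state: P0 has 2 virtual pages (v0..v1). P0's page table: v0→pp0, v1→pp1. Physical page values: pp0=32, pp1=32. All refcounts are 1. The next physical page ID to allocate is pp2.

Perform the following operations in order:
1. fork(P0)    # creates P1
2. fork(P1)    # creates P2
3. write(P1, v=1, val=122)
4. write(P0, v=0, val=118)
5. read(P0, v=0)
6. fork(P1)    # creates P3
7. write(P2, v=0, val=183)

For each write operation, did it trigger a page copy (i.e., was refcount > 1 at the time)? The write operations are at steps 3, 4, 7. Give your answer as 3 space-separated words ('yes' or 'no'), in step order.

Op 1: fork(P0) -> P1. 2 ppages; refcounts: pp0:2 pp1:2
Op 2: fork(P1) -> P2. 2 ppages; refcounts: pp0:3 pp1:3
Op 3: write(P1, v1, 122). refcount(pp1)=3>1 -> COPY to pp2. 3 ppages; refcounts: pp0:3 pp1:2 pp2:1
Op 4: write(P0, v0, 118). refcount(pp0)=3>1 -> COPY to pp3. 4 ppages; refcounts: pp0:2 pp1:2 pp2:1 pp3:1
Op 5: read(P0, v0) -> 118. No state change.
Op 6: fork(P1) -> P3. 4 ppages; refcounts: pp0:3 pp1:2 pp2:2 pp3:1
Op 7: write(P2, v0, 183). refcount(pp0)=3>1 -> COPY to pp4. 5 ppages; refcounts: pp0:2 pp1:2 pp2:2 pp3:1 pp4:1

yes yes yes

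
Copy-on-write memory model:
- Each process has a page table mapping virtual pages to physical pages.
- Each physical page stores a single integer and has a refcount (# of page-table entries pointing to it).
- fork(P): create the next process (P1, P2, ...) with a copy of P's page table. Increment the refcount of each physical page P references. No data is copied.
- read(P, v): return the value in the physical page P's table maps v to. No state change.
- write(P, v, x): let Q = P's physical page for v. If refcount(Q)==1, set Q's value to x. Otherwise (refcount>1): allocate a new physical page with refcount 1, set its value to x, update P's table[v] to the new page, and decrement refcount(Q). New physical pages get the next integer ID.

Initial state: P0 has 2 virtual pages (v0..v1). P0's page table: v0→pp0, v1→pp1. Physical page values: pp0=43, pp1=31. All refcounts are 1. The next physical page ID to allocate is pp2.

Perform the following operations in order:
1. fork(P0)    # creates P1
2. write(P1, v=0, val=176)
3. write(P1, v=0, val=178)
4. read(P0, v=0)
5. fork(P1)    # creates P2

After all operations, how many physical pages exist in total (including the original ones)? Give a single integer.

Op 1: fork(P0) -> P1. 2 ppages; refcounts: pp0:2 pp1:2
Op 2: write(P1, v0, 176). refcount(pp0)=2>1 -> COPY to pp2. 3 ppages; refcounts: pp0:1 pp1:2 pp2:1
Op 3: write(P1, v0, 178). refcount(pp2)=1 -> write in place. 3 ppages; refcounts: pp0:1 pp1:2 pp2:1
Op 4: read(P0, v0) -> 43. No state change.
Op 5: fork(P1) -> P2. 3 ppages; refcounts: pp0:1 pp1:3 pp2:2

Answer: 3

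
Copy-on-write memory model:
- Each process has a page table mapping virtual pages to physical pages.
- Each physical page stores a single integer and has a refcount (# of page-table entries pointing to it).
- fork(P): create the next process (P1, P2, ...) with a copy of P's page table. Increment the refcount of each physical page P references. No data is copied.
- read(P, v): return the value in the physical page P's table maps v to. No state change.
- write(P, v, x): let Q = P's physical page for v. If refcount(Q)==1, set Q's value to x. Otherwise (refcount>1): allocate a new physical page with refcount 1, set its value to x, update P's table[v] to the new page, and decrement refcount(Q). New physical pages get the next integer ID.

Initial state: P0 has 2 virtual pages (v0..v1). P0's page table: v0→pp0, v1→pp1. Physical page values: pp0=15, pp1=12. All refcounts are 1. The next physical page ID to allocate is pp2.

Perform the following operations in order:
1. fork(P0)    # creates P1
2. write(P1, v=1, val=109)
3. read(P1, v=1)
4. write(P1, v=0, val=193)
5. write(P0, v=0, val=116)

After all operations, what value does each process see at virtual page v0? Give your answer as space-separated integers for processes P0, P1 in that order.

Answer: 116 193

Derivation:
Op 1: fork(P0) -> P1. 2 ppages; refcounts: pp0:2 pp1:2
Op 2: write(P1, v1, 109). refcount(pp1)=2>1 -> COPY to pp2. 3 ppages; refcounts: pp0:2 pp1:1 pp2:1
Op 3: read(P1, v1) -> 109. No state change.
Op 4: write(P1, v0, 193). refcount(pp0)=2>1 -> COPY to pp3. 4 ppages; refcounts: pp0:1 pp1:1 pp2:1 pp3:1
Op 5: write(P0, v0, 116). refcount(pp0)=1 -> write in place. 4 ppages; refcounts: pp0:1 pp1:1 pp2:1 pp3:1
P0: v0 -> pp0 = 116
P1: v0 -> pp3 = 193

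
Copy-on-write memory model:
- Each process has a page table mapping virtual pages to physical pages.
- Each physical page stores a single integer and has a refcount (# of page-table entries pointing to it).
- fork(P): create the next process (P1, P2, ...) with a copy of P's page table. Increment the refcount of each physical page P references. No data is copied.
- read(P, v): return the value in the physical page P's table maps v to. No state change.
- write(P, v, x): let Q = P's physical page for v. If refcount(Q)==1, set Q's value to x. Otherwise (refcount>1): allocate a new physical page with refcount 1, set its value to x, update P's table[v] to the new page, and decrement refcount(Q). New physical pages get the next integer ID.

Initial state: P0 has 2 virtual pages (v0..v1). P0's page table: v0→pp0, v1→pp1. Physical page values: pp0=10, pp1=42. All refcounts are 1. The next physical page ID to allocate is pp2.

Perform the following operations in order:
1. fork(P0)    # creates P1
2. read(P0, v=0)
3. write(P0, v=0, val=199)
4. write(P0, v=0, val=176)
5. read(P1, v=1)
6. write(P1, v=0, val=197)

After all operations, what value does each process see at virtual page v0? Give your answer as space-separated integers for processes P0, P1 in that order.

Op 1: fork(P0) -> P1. 2 ppages; refcounts: pp0:2 pp1:2
Op 2: read(P0, v0) -> 10. No state change.
Op 3: write(P0, v0, 199). refcount(pp0)=2>1 -> COPY to pp2. 3 ppages; refcounts: pp0:1 pp1:2 pp2:1
Op 4: write(P0, v0, 176). refcount(pp2)=1 -> write in place. 3 ppages; refcounts: pp0:1 pp1:2 pp2:1
Op 5: read(P1, v1) -> 42. No state change.
Op 6: write(P1, v0, 197). refcount(pp0)=1 -> write in place. 3 ppages; refcounts: pp0:1 pp1:2 pp2:1
P0: v0 -> pp2 = 176
P1: v0 -> pp0 = 197

Answer: 176 197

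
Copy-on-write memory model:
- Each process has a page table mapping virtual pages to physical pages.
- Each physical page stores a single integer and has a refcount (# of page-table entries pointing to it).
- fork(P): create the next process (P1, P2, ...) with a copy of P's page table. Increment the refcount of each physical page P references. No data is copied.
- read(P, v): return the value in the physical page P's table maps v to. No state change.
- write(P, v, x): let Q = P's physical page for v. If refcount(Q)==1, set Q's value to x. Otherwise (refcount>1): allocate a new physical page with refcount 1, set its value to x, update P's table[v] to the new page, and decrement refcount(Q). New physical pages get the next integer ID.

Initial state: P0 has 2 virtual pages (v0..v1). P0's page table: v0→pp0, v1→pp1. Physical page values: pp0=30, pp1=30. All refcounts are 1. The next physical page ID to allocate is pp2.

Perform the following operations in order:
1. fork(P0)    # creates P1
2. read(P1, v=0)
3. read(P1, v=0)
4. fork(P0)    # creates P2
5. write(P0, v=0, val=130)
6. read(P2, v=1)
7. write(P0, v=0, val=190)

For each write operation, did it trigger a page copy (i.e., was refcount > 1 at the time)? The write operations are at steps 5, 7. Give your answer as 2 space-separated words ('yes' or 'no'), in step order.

Op 1: fork(P0) -> P1. 2 ppages; refcounts: pp0:2 pp1:2
Op 2: read(P1, v0) -> 30. No state change.
Op 3: read(P1, v0) -> 30. No state change.
Op 4: fork(P0) -> P2. 2 ppages; refcounts: pp0:3 pp1:3
Op 5: write(P0, v0, 130). refcount(pp0)=3>1 -> COPY to pp2. 3 ppages; refcounts: pp0:2 pp1:3 pp2:1
Op 6: read(P2, v1) -> 30. No state change.
Op 7: write(P0, v0, 190). refcount(pp2)=1 -> write in place. 3 ppages; refcounts: pp0:2 pp1:3 pp2:1

yes no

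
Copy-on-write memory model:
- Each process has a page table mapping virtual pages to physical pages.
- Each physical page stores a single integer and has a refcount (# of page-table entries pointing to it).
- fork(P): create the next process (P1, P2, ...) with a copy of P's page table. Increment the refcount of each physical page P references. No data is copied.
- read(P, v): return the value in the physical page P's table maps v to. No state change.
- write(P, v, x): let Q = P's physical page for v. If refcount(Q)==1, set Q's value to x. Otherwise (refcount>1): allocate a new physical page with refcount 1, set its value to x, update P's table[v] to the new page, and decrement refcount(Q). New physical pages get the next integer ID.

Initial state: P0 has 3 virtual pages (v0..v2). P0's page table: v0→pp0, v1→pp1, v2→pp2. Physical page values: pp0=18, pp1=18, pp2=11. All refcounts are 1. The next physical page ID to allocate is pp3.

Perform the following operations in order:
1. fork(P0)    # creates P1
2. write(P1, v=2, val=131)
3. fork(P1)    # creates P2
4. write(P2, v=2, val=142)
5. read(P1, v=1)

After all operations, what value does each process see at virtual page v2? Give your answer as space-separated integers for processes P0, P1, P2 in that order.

Answer: 11 131 142

Derivation:
Op 1: fork(P0) -> P1. 3 ppages; refcounts: pp0:2 pp1:2 pp2:2
Op 2: write(P1, v2, 131). refcount(pp2)=2>1 -> COPY to pp3. 4 ppages; refcounts: pp0:2 pp1:2 pp2:1 pp3:1
Op 3: fork(P1) -> P2. 4 ppages; refcounts: pp0:3 pp1:3 pp2:1 pp3:2
Op 4: write(P2, v2, 142). refcount(pp3)=2>1 -> COPY to pp4. 5 ppages; refcounts: pp0:3 pp1:3 pp2:1 pp3:1 pp4:1
Op 5: read(P1, v1) -> 18. No state change.
P0: v2 -> pp2 = 11
P1: v2 -> pp3 = 131
P2: v2 -> pp4 = 142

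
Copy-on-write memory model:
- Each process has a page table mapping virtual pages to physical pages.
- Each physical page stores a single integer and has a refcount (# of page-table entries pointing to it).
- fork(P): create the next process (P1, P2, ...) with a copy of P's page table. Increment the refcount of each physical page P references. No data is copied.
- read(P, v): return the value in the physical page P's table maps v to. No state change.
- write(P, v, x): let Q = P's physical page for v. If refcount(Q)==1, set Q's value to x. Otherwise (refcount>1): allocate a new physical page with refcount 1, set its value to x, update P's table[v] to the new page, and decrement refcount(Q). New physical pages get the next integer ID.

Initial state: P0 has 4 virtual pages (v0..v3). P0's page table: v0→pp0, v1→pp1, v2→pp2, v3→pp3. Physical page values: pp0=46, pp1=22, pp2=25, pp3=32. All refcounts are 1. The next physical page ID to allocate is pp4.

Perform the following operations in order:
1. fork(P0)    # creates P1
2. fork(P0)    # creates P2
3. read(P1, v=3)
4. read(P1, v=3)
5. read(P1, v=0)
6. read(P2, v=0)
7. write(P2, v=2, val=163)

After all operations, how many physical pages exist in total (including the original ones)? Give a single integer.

Answer: 5

Derivation:
Op 1: fork(P0) -> P1. 4 ppages; refcounts: pp0:2 pp1:2 pp2:2 pp3:2
Op 2: fork(P0) -> P2. 4 ppages; refcounts: pp0:3 pp1:3 pp2:3 pp3:3
Op 3: read(P1, v3) -> 32. No state change.
Op 4: read(P1, v3) -> 32. No state change.
Op 5: read(P1, v0) -> 46. No state change.
Op 6: read(P2, v0) -> 46. No state change.
Op 7: write(P2, v2, 163). refcount(pp2)=3>1 -> COPY to pp4. 5 ppages; refcounts: pp0:3 pp1:3 pp2:2 pp3:3 pp4:1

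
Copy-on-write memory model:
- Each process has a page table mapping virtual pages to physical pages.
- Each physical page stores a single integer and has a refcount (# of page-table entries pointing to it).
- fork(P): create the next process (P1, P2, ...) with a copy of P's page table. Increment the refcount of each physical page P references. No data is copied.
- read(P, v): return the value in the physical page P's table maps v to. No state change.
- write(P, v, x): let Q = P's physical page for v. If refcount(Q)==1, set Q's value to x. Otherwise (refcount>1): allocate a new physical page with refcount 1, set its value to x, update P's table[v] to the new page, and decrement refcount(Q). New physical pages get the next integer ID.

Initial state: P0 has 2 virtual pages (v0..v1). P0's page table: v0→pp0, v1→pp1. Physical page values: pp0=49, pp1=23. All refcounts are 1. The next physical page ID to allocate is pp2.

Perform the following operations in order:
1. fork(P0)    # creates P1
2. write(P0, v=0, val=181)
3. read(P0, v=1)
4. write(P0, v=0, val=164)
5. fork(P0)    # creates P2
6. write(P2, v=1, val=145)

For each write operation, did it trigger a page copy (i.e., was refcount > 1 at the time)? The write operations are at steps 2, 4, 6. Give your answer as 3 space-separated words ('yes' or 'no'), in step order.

Op 1: fork(P0) -> P1. 2 ppages; refcounts: pp0:2 pp1:2
Op 2: write(P0, v0, 181). refcount(pp0)=2>1 -> COPY to pp2. 3 ppages; refcounts: pp0:1 pp1:2 pp2:1
Op 3: read(P0, v1) -> 23. No state change.
Op 4: write(P0, v0, 164). refcount(pp2)=1 -> write in place. 3 ppages; refcounts: pp0:1 pp1:2 pp2:1
Op 5: fork(P0) -> P2. 3 ppages; refcounts: pp0:1 pp1:3 pp2:2
Op 6: write(P2, v1, 145). refcount(pp1)=3>1 -> COPY to pp3. 4 ppages; refcounts: pp0:1 pp1:2 pp2:2 pp3:1

yes no yes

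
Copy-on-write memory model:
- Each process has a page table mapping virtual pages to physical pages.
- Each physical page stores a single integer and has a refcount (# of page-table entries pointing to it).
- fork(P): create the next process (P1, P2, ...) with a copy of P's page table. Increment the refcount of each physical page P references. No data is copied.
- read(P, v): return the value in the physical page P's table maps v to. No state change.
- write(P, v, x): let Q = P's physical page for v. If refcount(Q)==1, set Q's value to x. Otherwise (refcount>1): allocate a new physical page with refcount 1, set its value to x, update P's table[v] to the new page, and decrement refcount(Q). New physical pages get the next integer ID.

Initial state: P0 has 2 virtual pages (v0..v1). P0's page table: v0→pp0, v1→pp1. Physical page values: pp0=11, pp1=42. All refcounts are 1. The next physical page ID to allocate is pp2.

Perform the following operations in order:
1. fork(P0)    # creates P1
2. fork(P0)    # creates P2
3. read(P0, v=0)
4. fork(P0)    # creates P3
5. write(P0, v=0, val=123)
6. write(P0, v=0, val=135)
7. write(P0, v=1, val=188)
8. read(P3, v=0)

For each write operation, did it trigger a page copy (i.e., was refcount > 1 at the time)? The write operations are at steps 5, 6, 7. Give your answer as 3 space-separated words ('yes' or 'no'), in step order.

Op 1: fork(P0) -> P1. 2 ppages; refcounts: pp0:2 pp1:2
Op 2: fork(P0) -> P2. 2 ppages; refcounts: pp0:3 pp1:3
Op 3: read(P0, v0) -> 11. No state change.
Op 4: fork(P0) -> P3. 2 ppages; refcounts: pp0:4 pp1:4
Op 5: write(P0, v0, 123). refcount(pp0)=4>1 -> COPY to pp2. 3 ppages; refcounts: pp0:3 pp1:4 pp2:1
Op 6: write(P0, v0, 135). refcount(pp2)=1 -> write in place. 3 ppages; refcounts: pp0:3 pp1:4 pp2:1
Op 7: write(P0, v1, 188). refcount(pp1)=4>1 -> COPY to pp3. 4 ppages; refcounts: pp0:3 pp1:3 pp2:1 pp3:1
Op 8: read(P3, v0) -> 11. No state change.

yes no yes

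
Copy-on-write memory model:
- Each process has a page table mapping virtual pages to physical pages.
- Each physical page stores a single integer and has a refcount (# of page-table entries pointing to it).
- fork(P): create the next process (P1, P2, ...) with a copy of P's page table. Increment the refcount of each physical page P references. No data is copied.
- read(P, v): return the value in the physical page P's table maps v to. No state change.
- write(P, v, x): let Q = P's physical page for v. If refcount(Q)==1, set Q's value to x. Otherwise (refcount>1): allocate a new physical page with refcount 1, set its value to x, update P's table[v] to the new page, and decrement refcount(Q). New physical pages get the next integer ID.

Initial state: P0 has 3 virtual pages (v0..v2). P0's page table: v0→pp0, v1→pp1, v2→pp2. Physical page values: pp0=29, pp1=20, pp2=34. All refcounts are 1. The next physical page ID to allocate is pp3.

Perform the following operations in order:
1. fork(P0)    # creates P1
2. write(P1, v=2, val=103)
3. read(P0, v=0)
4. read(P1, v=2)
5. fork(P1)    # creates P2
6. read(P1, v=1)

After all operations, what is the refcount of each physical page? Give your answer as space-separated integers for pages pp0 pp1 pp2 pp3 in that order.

Answer: 3 3 1 2

Derivation:
Op 1: fork(P0) -> P1. 3 ppages; refcounts: pp0:2 pp1:2 pp2:2
Op 2: write(P1, v2, 103). refcount(pp2)=2>1 -> COPY to pp3. 4 ppages; refcounts: pp0:2 pp1:2 pp2:1 pp3:1
Op 3: read(P0, v0) -> 29. No state change.
Op 4: read(P1, v2) -> 103. No state change.
Op 5: fork(P1) -> P2. 4 ppages; refcounts: pp0:3 pp1:3 pp2:1 pp3:2
Op 6: read(P1, v1) -> 20. No state change.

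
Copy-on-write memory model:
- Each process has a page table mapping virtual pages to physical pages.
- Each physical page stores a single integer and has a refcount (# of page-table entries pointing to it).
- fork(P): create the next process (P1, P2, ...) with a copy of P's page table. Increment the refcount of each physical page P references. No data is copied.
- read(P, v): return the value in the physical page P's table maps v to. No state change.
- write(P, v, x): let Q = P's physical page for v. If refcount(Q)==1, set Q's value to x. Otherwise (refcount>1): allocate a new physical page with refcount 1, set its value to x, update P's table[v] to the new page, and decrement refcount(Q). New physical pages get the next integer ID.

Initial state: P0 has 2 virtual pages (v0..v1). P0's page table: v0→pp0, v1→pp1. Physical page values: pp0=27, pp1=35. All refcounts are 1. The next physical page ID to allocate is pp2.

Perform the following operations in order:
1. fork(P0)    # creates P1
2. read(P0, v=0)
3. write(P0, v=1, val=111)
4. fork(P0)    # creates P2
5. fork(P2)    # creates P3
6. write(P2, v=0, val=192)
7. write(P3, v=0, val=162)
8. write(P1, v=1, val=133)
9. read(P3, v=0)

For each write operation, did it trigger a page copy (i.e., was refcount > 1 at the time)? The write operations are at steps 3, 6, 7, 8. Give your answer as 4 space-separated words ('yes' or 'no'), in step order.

Op 1: fork(P0) -> P1. 2 ppages; refcounts: pp0:2 pp1:2
Op 2: read(P0, v0) -> 27. No state change.
Op 3: write(P0, v1, 111). refcount(pp1)=2>1 -> COPY to pp2. 3 ppages; refcounts: pp0:2 pp1:1 pp2:1
Op 4: fork(P0) -> P2. 3 ppages; refcounts: pp0:3 pp1:1 pp2:2
Op 5: fork(P2) -> P3. 3 ppages; refcounts: pp0:4 pp1:1 pp2:3
Op 6: write(P2, v0, 192). refcount(pp0)=4>1 -> COPY to pp3. 4 ppages; refcounts: pp0:3 pp1:1 pp2:3 pp3:1
Op 7: write(P3, v0, 162). refcount(pp0)=3>1 -> COPY to pp4. 5 ppages; refcounts: pp0:2 pp1:1 pp2:3 pp3:1 pp4:1
Op 8: write(P1, v1, 133). refcount(pp1)=1 -> write in place. 5 ppages; refcounts: pp0:2 pp1:1 pp2:3 pp3:1 pp4:1
Op 9: read(P3, v0) -> 162. No state change.

yes yes yes no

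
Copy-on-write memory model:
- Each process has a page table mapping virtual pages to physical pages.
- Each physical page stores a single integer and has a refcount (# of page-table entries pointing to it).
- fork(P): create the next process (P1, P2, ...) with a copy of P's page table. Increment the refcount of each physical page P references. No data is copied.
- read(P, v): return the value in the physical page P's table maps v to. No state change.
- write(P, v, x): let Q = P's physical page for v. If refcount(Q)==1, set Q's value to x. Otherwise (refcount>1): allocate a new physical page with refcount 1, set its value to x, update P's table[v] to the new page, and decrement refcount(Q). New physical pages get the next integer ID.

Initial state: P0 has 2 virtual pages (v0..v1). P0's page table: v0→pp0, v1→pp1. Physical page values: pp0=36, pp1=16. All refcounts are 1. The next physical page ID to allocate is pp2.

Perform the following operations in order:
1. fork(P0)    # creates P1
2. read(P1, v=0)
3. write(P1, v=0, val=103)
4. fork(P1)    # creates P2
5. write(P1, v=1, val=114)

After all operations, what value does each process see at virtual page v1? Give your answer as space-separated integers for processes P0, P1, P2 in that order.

Op 1: fork(P0) -> P1. 2 ppages; refcounts: pp0:2 pp1:2
Op 2: read(P1, v0) -> 36. No state change.
Op 3: write(P1, v0, 103). refcount(pp0)=2>1 -> COPY to pp2. 3 ppages; refcounts: pp0:1 pp1:2 pp2:1
Op 4: fork(P1) -> P2. 3 ppages; refcounts: pp0:1 pp1:3 pp2:2
Op 5: write(P1, v1, 114). refcount(pp1)=3>1 -> COPY to pp3. 4 ppages; refcounts: pp0:1 pp1:2 pp2:2 pp3:1
P0: v1 -> pp1 = 16
P1: v1 -> pp3 = 114
P2: v1 -> pp1 = 16

Answer: 16 114 16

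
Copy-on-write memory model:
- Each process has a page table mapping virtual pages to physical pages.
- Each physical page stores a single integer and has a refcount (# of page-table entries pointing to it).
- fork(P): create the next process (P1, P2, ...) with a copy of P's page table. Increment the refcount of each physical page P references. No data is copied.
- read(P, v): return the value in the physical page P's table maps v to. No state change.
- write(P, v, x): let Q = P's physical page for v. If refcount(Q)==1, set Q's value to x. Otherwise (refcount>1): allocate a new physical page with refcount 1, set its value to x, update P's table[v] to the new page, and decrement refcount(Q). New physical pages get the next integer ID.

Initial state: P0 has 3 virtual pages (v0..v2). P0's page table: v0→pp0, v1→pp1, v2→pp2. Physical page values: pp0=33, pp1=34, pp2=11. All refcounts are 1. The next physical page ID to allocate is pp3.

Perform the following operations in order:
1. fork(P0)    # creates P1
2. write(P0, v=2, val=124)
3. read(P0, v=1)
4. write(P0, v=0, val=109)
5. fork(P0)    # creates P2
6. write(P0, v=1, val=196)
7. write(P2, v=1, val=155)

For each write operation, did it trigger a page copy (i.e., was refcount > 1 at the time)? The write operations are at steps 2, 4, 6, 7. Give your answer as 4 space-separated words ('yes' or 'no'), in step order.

Op 1: fork(P0) -> P1. 3 ppages; refcounts: pp0:2 pp1:2 pp2:2
Op 2: write(P0, v2, 124). refcount(pp2)=2>1 -> COPY to pp3. 4 ppages; refcounts: pp0:2 pp1:2 pp2:1 pp3:1
Op 3: read(P0, v1) -> 34. No state change.
Op 4: write(P0, v0, 109). refcount(pp0)=2>1 -> COPY to pp4. 5 ppages; refcounts: pp0:1 pp1:2 pp2:1 pp3:1 pp4:1
Op 5: fork(P0) -> P2. 5 ppages; refcounts: pp0:1 pp1:3 pp2:1 pp3:2 pp4:2
Op 6: write(P0, v1, 196). refcount(pp1)=3>1 -> COPY to pp5. 6 ppages; refcounts: pp0:1 pp1:2 pp2:1 pp3:2 pp4:2 pp5:1
Op 7: write(P2, v1, 155). refcount(pp1)=2>1 -> COPY to pp6. 7 ppages; refcounts: pp0:1 pp1:1 pp2:1 pp3:2 pp4:2 pp5:1 pp6:1

yes yes yes yes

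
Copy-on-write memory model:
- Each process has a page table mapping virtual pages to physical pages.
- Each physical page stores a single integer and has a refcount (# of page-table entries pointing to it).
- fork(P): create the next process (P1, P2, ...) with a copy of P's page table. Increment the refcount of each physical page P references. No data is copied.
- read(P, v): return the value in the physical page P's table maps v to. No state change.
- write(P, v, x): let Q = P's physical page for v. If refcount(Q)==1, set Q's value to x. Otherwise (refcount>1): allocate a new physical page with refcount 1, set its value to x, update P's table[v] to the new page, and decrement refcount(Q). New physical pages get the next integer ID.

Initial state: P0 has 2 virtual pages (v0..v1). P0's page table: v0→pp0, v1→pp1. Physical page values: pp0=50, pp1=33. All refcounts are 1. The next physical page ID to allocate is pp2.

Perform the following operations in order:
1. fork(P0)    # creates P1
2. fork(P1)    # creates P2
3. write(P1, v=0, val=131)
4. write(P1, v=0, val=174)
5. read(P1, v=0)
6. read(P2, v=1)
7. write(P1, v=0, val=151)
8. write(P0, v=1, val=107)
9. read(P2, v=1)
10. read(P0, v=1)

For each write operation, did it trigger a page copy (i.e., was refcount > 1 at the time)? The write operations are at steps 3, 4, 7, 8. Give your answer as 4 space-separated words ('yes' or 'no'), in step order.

Op 1: fork(P0) -> P1. 2 ppages; refcounts: pp0:2 pp1:2
Op 2: fork(P1) -> P2. 2 ppages; refcounts: pp0:3 pp1:3
Op 3: write(P1, v0, 131). refcount(pp0)=3>1 -> COPY to pp2. 3 ppages; refcounts: pp0:2 pp1:3 pp2:1
Op 4: write(P1, v0, 174). refcount(pp2)=1 -> write in place. 3 ppages; refcounts: pp0:2 pp1:3 pp2:1
Op 5: read(P1, v0) -> 174. No state change.
Op 6: read(P2, v1) -> 33. No state change.
Op 7: write(P1, v0, 151). refcount(pp2)=1 -> write in place. 3 ppages; refcounts: pp0:2 pp1:3 pp2:1
Op 8: write(P0, v1, 107). refcount(pp1)=3>1 -> COPY to pp3. 4 ppages; refcounts: pp0:2 pp1:2 pp2:1 pp3:1
Op 9: read(P2, v1) -> 33. No state change.
Op 10: read(P0, v1) -> 107. No state change.

yes no no yes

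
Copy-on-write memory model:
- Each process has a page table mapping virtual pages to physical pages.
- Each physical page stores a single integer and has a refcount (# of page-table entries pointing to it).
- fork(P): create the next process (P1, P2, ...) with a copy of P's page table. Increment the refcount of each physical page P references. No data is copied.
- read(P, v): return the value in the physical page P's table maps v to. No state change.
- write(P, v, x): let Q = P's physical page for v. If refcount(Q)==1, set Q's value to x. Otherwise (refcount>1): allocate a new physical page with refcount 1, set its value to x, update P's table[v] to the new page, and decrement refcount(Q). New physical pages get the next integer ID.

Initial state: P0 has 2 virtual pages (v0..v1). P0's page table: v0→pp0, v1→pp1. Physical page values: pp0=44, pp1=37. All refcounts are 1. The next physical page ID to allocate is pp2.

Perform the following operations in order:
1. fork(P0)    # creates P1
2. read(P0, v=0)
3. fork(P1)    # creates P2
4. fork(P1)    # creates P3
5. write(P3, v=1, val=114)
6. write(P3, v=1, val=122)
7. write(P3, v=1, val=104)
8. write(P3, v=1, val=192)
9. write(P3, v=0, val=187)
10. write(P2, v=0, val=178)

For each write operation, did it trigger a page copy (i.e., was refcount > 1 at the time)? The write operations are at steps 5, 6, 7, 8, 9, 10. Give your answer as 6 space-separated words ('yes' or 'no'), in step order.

Op 1: fork(P0) -> P1. 2 ppages; refcounts: pp0:2 pp1:2
Op 2: read(P0, v0) -> 44. No state change.
Op 3: fork(P1) -> P2. 2 ppages; refcounts: pp0:3 pp1:3
Op 4: fork(P1) -> P3. 2 ppages; refcounts: pp0:4 pp1:4
Op 5: write(P3, v1, 114). refcount(pp1)=4>1 -> COPY to pp2. 3 ppages; refcounts: pp0:4 pp1:3 pp2:1
Op 6: write(P3, v1, 122). refcount(pp2)=1 -> write in place. 3 ppages; refcounts: pp0:4 pp1:3 pp2:1
Op 7: write(P3, v1, 104). refcount(pp2)=1 -> write in place. 3 ppages; refcounts: pp0:4 pp1:3 pp2:1
Op 8: write(P3, v1, 192). refcount(pp2)=1 -> write in place. 3 ppages; refcounts: pp0:4 pp1:3 pp2:1
Op 9: write(P3, v0, 187). refcount(pp0)=4>1 -> COPY to pp3. 4 ppages; refcounts: pp0:3 pp1:3 pp2:1 pp3:1
Op 10: write(P2, v0, 178). refcount(pp0)=3>1 -> COPY to pp4. 5 ppages; refcounts: pp0:2 pp1:3 pp2:1 pp3:1 pp4:1

yes no no no yes yes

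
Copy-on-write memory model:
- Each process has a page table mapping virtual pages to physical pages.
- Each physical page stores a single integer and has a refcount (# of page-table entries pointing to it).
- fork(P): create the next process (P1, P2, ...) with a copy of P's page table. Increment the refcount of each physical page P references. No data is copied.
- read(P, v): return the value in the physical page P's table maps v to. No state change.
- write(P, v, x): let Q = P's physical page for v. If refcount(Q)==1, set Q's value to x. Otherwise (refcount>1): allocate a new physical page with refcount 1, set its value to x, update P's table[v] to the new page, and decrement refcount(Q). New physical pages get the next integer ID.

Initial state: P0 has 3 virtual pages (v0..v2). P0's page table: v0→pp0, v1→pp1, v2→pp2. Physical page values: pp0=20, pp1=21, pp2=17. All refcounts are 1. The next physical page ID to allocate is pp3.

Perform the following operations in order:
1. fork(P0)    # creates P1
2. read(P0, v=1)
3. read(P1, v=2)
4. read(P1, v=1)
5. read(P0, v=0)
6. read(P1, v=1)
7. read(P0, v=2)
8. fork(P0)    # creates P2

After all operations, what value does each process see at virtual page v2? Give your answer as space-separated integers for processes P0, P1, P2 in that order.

Answer: 17 17 17

Derivation:
Op 1: fork(P0) -> P1. 3 ppages; refcounts: pp0:2 pp1:2 pp2:2
Op 2: read(P0, v1) -> 21. No state change.
Op 3: read(P1, v2) -> 17. No state change.
Op 4: read(P1, v1) -> 21. No state change.
Op 5: read(P0, v0) -> 20. No state change.
Op 6: read(P1, v1) -> 21. No state change.
Op 7: read(P0, v2) -> 17. No state change.
Op 8: fork(P0) -> P2. 3 ppages; refcounts: pp0:3 pp1:3 pp2:3
P0: v2 -> pp2 = 17
P1: v2 -> pp2 = 17
P2: v2 -> pp2 = 17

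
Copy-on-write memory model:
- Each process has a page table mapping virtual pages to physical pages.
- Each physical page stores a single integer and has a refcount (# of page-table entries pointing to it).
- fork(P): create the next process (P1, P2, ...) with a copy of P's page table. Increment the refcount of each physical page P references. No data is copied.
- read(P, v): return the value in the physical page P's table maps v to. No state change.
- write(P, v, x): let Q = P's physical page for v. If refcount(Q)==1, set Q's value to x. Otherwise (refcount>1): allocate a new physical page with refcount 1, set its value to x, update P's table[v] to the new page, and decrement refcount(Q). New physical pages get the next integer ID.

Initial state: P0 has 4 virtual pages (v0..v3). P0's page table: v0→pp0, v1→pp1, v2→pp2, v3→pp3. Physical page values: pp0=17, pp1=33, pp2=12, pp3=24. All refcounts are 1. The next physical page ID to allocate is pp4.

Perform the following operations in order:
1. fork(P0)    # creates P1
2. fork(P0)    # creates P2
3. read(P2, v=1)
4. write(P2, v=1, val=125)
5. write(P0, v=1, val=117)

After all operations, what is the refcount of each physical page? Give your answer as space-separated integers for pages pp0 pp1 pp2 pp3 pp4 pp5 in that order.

Answer: 3 1 3 3 1 1

Derivation:
Op 1: fork(P0) -> P1. 4 ppages; refcounts: pp0:2 pp1:2 pp2:2 pp3:2
Op 2: fork(P0) -> P2. 4 ppages; refcounts: pp0:3 pp1:3 pp2:3 pp3:3
Op 3: read(P2, v1) -> 33. No state change.
Op 4: write(P2, v1, 125). refcount(pp1)=3>1 -> COPY to pp4. 5 ppages; refcounts: pp0:3 pp1:2 pp2:3 pp3:3 pp4:1
Op 5: write(P0, v1, 117). refcount(pp1)=2>1 -> COPY to pp5. 6 ppages; refcounts: pp0:3 pp1:1 pp2:3 pp3:3 pp4:1 pp5:1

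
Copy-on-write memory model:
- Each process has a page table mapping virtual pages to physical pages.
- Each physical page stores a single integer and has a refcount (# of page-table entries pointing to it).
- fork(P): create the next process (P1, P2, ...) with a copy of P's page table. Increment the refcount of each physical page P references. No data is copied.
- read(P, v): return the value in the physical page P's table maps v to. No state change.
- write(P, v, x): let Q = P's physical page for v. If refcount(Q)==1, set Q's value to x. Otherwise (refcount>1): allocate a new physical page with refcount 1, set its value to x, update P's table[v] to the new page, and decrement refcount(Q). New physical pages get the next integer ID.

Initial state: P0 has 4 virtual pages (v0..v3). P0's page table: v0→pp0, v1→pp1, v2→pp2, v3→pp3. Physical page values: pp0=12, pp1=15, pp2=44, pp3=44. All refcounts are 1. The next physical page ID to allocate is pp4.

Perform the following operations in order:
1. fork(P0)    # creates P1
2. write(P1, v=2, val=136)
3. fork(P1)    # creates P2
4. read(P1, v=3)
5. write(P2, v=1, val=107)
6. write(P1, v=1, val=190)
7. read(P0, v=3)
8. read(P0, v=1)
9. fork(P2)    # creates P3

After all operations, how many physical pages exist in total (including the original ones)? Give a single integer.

Answer: 7

Derivation:
Op 1: fork(P0) -> P1. 4 ppages; refcounts: pp0:2 pp1:2 pp2:2 pp3:2
Op 2: write(P1, v2, 136). refcount(pp2)=2>1 -> COPY to pp4. 5 ppages; refcounts: pp0:2 pp1:2 pp2:1 pp3:2 pp4:1
Op 3: fork(P1) -> P2. 5 ppages; refcounts: pp0:3 pp1:3 pp2:1 pp3:3 pp4:2
Op 4: read(P1, v3) -> 44. No state change.
Op 5: write(P2, v1, 107). refcount(pp1)=3>1 -> COPY to pp5. 6 ppages; refcounts: pp0:3 pp1:2 pp2:1 pp3:3 pp4:2 pp5:1
Op 6: write(P1, v1, 190). refcount(pp1)=2>1 -> COPY to pp6. 7 ppages; refcounts: pp0:3 pp1:1 pp2:1 pp3:3 pp4:2 pp5:1 pp6:1
Op 7: read(P0, v3) -> 44. No state change.
Op 8: read(P0, v1) -> 15. No state change.
Op 9: fork(P2) -> P3. 7 ppages; refcounts: pp0:4 pp1:1 pp2:1 pp3:4 pp4:3 pp5:2 pp6:1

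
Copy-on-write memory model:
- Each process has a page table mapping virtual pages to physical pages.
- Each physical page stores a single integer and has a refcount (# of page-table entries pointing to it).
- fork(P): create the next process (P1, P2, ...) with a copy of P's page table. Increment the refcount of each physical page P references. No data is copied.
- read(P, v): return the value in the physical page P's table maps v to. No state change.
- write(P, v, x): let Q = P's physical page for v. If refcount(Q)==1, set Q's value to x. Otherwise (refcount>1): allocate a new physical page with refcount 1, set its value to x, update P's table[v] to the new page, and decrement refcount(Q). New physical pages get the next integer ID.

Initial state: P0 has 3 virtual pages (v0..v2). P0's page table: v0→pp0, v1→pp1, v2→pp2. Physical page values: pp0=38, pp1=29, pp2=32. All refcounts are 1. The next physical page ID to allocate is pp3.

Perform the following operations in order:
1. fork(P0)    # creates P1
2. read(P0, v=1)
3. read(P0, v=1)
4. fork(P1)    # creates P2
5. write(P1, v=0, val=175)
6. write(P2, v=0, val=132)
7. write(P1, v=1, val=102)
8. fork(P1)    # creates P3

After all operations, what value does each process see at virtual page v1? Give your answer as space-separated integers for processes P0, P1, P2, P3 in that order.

Op 1: fork(P0) -> P1. 3 ppages; refcounts: pp0:2 pp1:2 pp2:2
Op 2: read(P0, v1) -> 29. No state change.
Op 3: read(P0, v1) -> 29. No state change.
Op 4: fork(P1) -> P2. 3 ppages; refcounts: pp0:3 pp1:3 pp2:3
Op 5: write(P1, v0, 175). refcount(pp0)=3>1 -> COPY to pp3. 4 ppages; refcounts: pp0:2 pp1:3 pp2:3 pp3:1
Op 6: write(P2, v0, 132). refcount(pp0)=2>1 -> COPY to pp4. 5 ppages; refcounts: pp0:1 pp1:3 pp2:3 pp3:1 pp4:1
Op 7: write(P1, v1, 102). refcount(pp1)=3>1 -> COPY to pp5. 6 ppages; refcounts: pp0:1 pp1:2 pp2:3 pp3:1 pp4:1 pp5:1
Op 8: fork(P1) -> P3. 6 ppages; refcounts: pp0:1 pp1:2 pp2:4 pp3:2 pp4:1 pp5:2
P0: v1 -> pp1 = 29
P1: v1 -> pp5 = 102
P2: v1 -> pp1 = 29
P3: v1 -> pp5 = 102

Answer: 29 102 29 102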